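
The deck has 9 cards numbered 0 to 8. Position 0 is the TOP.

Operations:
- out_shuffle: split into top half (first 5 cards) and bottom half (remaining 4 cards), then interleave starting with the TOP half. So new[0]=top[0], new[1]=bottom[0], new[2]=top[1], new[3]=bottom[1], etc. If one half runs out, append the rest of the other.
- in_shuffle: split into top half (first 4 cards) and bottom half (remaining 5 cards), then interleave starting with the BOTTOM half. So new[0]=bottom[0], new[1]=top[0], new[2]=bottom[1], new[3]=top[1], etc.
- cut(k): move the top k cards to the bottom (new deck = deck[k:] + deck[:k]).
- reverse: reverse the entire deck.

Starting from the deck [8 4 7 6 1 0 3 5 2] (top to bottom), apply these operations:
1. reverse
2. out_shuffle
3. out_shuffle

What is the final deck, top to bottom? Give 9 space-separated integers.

After op 1 (reverse): [2 5 3 0 1 6 7 4 8]
After op 2 (out_shuffle): [2 6 5 7 3 4 0 8 1]
After op 3 (out_shuffle): [2 4 6 0 5 8 7 1 3]

Answer: 2 4 6 0 5 8 7 1 3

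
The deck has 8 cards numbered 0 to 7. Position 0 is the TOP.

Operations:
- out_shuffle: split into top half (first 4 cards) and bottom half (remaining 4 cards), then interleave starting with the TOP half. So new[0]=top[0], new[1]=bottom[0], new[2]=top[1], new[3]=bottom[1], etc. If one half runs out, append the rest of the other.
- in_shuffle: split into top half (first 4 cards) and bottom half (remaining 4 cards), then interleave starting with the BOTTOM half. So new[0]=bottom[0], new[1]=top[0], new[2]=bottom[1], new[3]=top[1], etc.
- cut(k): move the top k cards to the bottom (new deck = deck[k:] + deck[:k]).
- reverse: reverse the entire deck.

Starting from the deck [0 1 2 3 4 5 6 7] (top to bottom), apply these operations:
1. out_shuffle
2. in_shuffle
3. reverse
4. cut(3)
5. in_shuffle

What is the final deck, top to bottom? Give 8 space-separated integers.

After op 1 (out_shuffle): [0 4 1 5 2 6 3 7]
After op 2 (in_shuffle): [2 0 6 4 3 1 7 5]
After op 3 (reverse): [5 7 1 3 4 6 0 2]
After op 4 (cut(3)): [3 4 6 0 2 5 7 1]
After op 5 (in_shuffle): [2 3 5 4 7 6 1 0]

Answer: 2 3 5 4 7 6 1 0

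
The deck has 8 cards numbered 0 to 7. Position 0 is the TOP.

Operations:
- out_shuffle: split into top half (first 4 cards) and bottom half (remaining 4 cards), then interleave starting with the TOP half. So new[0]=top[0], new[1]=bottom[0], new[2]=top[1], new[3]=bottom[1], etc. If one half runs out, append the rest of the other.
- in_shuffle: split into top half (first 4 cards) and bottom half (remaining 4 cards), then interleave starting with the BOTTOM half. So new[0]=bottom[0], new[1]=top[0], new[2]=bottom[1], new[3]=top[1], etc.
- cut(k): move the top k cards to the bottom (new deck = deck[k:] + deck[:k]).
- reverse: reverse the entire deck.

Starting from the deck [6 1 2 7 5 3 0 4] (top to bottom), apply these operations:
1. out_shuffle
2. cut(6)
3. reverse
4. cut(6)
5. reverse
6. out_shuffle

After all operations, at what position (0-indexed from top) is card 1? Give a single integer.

After op 1 (out_shuffle): [6 5 1 3 2 0 7 4]
After op 2 (cut(6)): [7 4 6 5 1 3 2 0]
After op 3 (reverse): [0 2 3 1 5 6 4 7]
After op 4 (cut(6)): [4 7 0 2 3 1 5 6]
After op 5 (reverse): [6 5 1 3 2 0 7 4]
After op 6 (out_shuffle): [6 2 5 0 1 7 3 4]
Card 1 is at position 4.

Answer: 4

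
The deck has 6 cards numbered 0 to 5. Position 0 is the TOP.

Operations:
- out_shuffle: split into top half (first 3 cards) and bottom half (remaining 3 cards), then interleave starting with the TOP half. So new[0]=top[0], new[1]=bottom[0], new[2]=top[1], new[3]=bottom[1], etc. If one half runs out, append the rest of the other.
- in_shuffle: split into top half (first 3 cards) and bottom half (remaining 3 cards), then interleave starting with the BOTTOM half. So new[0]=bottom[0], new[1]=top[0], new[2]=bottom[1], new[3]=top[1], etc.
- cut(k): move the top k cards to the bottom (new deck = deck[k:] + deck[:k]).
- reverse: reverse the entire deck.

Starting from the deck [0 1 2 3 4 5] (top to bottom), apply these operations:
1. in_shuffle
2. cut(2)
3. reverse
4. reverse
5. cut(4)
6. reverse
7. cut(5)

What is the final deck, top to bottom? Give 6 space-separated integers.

Answer: 3 2 5 1 4 0

Derivation:
After op 1 (in_shuffle): [3 0 4 1 5 2]
After op 2 (cut(2)): [4 1 5 2 3 0]
After op 3 (reverse): [0 3 2 5 1 4]
After op 4 (reverse): [4 1 5 2 3 0]
After op 5 (cut(4)): [3 0 4 1 5 2]
After op 6 (reverse): [2 5 1 4 0 3]
After op 7 (cut(5)): [3 2 5 1 4 0]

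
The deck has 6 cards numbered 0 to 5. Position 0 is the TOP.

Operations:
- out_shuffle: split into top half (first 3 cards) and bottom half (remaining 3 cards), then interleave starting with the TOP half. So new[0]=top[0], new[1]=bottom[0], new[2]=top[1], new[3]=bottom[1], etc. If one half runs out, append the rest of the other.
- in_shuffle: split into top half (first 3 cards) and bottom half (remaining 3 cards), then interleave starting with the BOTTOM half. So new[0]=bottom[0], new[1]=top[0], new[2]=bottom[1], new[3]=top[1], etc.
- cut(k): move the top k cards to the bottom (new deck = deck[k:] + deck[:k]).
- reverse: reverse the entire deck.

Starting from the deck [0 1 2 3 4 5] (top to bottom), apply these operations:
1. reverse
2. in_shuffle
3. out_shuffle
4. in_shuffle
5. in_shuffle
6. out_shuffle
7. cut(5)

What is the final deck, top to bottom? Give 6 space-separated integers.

After op 1 (reverse): [5 4 3 2 1 0]
After op 2 (in_shuffle): [2 5 1 4 0 3]
After op 3 (out_shuffle): [2 4 5 0 1 3]
After op 4 (in_shuffle): [0 2 1 4 3 5]
After op 5 (in_shuffle): [4 0 3 2 5 1]
After op 6 (out_shuffle): [4 2 0 5 3 1]
After op 7 (cut(5)): [1 4 2 0 5 3]

Answer: 1 4 2 0 5 3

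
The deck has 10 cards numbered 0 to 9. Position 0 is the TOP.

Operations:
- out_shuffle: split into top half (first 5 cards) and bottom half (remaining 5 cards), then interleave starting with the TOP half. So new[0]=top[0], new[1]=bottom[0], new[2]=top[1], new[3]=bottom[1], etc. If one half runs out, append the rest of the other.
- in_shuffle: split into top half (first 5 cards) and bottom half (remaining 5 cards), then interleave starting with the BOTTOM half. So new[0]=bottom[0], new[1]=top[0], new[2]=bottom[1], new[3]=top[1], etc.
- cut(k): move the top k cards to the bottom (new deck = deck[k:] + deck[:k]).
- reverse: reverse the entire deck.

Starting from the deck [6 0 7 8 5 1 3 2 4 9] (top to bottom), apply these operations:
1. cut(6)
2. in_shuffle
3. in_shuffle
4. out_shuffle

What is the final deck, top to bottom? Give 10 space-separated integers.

After op 1 (cut(6)): [3 2 4 9 6 0 7 8 5 1]
After op 2 (in_shuffle): [0 3 7 2 8 4 5 9 1 6]
After op 3 (in_shuffle): [4 0 5 3 9 7 1 2 6 8]
After op 4 (out_shuffle): [4 7 0 1 5 2 3 6 9 8]

Answer: 4 7 0 1 5 2 3 6 9 8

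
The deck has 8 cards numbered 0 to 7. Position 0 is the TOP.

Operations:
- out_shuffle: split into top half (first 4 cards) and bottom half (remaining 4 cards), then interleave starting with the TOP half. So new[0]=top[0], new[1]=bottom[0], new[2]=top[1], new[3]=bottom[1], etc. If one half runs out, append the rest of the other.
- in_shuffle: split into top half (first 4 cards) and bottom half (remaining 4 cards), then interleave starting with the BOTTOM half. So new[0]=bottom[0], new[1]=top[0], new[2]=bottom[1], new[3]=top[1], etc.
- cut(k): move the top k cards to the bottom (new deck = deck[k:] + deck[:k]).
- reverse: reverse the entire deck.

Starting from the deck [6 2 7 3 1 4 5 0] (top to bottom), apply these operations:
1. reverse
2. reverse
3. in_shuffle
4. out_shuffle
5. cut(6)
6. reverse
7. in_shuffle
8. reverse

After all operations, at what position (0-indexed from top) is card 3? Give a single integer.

After op 1 (reverse): [0 5 4 1 3 7 2 6]
After op 2 (reverse): [6 2 7 3 1 4 5 0]
After op 3 (in_shuffle): [1 6 4 2 5 7 0 3]
After op 4 (out_shuffle): [1 5 6 7 4 0 2 3]
After op 5 (cut(6)): [2 3 1 5 6 7 4 0]
After op 6 (reverse): [0 4 7 6 5 1 3 2]
After op 7 (in_shuffle): [5 0 1 4 3 7 2 6]
After op 8 (reverse): [6 2 7 3 4 1 0 5]
Card 3 is at position 3.

Answer: 3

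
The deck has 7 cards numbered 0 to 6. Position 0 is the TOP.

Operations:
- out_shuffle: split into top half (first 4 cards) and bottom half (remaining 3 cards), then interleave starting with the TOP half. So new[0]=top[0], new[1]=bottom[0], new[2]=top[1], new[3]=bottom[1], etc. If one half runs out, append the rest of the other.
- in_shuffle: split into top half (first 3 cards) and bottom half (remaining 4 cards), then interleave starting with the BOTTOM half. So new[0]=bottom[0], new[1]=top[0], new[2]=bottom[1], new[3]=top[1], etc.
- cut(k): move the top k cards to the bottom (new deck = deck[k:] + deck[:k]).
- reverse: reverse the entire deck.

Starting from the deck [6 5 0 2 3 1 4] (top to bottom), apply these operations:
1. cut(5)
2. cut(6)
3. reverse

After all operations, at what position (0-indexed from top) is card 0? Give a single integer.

Answer: 1

Derivation:
After op 1 (cut(5)): [1 4 6 5 0 2 3]
After op 2 (cut(6)): [3 1 4 6 5 0 2]
After op 3 (reverse): [2 0 5 6 4 1 3]
Card 0 is at position 1.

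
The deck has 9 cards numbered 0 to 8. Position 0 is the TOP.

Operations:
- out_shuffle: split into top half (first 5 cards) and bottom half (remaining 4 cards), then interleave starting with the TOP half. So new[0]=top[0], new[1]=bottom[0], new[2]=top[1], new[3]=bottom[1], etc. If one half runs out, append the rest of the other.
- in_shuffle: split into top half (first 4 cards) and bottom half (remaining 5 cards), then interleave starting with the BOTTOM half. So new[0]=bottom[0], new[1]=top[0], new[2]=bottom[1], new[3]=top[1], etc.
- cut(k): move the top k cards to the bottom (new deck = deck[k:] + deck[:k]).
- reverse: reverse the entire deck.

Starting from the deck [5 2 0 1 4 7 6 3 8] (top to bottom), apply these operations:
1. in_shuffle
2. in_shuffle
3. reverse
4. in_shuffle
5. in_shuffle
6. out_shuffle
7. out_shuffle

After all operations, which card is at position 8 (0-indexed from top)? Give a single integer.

Answer: 1

Derivation:
After op 1 (in_shuffle): [4 5 7 2 6 0 3 1 8]
After op 2 (in_shuffle): [6 4 0 5 3 7 1 2 8]
After op 3 (reverse): [8 2 1 7 3 5 0 4 6]
After op 4 (in_shuffle): [3 8 5 2 0 1 4 7 6]
After op 5 (in_shuffle): [0 3 1 8 4 5 7 2 6]
After op 6 (out_shuffle): [0 5 3 7 1 2 8 6 4]
After op 7 (out_shuffle): [0 2 5 8 3 6 7 4 1]
Position 8: card 1.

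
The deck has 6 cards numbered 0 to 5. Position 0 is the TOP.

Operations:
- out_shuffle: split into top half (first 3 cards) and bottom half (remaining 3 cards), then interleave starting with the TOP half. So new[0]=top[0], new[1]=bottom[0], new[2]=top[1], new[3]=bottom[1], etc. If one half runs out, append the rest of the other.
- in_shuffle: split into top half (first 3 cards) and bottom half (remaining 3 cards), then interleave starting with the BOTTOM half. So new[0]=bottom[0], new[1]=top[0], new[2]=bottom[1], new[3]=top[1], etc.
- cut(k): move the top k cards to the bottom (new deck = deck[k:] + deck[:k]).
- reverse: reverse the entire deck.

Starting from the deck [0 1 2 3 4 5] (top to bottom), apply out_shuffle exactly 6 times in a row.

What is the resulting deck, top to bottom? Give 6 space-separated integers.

After op 1 (out_shuffle): [0 3 1 4 2 5]
After op 2 (out_shuffle): [0 4 3 2 1 5]
After op 3 (out_shuffle): [0 2 4 1 3 5]
After op 4 (out_shuffle): [0 1 2 3 4 5]
After op 5 (out_shuffle): [0 3 1 4 2 5]
After op 6 (out_shuffle): [0 4 3 2 1 5]

Answer: 0 4 3 2 1 5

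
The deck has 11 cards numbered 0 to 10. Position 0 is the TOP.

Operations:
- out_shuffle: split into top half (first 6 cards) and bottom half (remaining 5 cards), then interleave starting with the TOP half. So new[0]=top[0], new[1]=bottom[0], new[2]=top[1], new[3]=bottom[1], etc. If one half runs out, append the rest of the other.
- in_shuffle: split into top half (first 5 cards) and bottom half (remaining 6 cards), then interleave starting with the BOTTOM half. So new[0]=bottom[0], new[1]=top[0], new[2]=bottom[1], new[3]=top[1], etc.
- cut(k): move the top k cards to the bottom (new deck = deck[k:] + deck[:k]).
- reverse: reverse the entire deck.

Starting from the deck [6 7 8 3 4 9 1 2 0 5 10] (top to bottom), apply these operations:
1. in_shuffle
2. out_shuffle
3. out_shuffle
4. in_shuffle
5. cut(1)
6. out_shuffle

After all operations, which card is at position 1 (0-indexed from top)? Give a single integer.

After op 1 (in_shuffle): [9 6 1 7 2 8 0 3 5 4 10]
After op 2 (out_shuffle): [9 0 6 3 1 5 7 4 2 10 8]
After op 3 (out_shuffle): [9 7 0 4 6 2 3 10 1 8 5]
After op 4 (in_shuffle): [2 9 3 7 10 0 1 4 8 6 5]
After op 5 (cut(1)): [9 3 7 10 0 1 4 8 6 5 2]
After op 6 (out_shuffle): [9 4 3 8 7 6 10 5 0 2 1]
Position 1: card 4.

Answer: 4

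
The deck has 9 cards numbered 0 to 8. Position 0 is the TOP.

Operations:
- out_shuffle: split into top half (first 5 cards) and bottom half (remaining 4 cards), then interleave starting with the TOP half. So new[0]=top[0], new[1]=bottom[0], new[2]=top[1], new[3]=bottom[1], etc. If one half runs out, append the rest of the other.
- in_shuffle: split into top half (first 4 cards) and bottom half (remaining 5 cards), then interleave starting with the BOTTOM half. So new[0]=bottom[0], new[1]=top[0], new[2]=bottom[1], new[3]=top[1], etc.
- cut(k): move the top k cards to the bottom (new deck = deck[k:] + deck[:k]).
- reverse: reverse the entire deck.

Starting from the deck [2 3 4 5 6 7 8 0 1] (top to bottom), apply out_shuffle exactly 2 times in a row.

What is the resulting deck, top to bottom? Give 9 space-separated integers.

Answer: 2 0 7 5 3 1 8 6 4

Derivation:
After op 1 (out_shuffle): [2 7 3 8 4 0 5 1 6]
After op 2 (out_shuffle): [2 0 7 5 3 1 8 6 4]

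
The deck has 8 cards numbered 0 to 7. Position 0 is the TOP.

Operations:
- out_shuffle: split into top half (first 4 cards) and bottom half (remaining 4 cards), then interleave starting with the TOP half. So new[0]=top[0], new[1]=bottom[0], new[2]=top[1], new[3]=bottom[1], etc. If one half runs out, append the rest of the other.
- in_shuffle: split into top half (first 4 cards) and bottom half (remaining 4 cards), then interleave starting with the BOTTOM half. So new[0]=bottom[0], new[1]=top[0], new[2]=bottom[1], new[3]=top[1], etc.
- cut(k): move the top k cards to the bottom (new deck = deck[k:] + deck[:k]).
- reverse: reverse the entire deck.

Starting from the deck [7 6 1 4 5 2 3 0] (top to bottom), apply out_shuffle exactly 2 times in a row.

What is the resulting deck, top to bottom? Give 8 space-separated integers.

Answer: 7 1 5 3 6 4 2 0

Derivation:
After op 1 (out_shuffle): [7 5 6 2 1 3 4 0]
After op 2 (out_shuffle): [7 1 5 3 6 4 2 0]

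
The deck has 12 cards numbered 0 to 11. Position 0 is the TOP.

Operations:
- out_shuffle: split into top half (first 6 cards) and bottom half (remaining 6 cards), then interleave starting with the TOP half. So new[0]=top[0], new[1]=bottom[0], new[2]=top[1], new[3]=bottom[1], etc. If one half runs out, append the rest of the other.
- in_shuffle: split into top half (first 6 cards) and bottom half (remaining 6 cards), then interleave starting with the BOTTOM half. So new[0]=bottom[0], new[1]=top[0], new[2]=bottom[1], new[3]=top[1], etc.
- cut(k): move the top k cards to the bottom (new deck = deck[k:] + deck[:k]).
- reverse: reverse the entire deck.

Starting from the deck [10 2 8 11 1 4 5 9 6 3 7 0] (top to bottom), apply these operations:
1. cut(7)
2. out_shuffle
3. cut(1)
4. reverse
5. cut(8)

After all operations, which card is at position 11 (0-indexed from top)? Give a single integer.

After op 1 (cut(7)): [9 6 3 7 0 10 2 8 11 1 4 5]
After op 2 (out_shuffle): [9 2 6 8 3 11 7 1 0 4 10 5]
After op 3 (cut(1)): [2 6 8 3 11 7 1 0 4 10 5 9]
After op 4 (reverse): [9 5 10 4 0 1 7 11 3 8 6 2]
After op 5 (cut(8)): [3 8 6 2 9 5 10 4 0 1 7 11]
Position 11: card 11.

Answer: 11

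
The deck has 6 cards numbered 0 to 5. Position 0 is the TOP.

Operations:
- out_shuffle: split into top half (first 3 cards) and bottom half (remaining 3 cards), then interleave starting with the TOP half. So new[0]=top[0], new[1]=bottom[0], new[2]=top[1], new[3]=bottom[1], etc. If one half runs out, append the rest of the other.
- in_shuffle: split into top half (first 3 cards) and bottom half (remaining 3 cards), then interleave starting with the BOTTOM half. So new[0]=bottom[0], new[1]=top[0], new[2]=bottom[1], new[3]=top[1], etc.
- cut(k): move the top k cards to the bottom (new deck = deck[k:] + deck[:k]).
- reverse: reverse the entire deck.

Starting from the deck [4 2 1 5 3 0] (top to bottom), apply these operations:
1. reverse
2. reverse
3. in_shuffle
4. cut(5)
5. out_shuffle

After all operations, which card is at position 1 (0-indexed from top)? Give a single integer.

After op 1 (reverse): [0 3 5 1 2 4]
After op 2 (reverse): [4 2 1 5 3 0]
After op 3 (in_shuffle): [5 4 3 2 0 1]
After op 4 (cut(5)): [1 5 4 3 2 0]
After op 5 (out_shuffle): [1 3 5 2 4 0]
Position 1: card 3.

Answer: 3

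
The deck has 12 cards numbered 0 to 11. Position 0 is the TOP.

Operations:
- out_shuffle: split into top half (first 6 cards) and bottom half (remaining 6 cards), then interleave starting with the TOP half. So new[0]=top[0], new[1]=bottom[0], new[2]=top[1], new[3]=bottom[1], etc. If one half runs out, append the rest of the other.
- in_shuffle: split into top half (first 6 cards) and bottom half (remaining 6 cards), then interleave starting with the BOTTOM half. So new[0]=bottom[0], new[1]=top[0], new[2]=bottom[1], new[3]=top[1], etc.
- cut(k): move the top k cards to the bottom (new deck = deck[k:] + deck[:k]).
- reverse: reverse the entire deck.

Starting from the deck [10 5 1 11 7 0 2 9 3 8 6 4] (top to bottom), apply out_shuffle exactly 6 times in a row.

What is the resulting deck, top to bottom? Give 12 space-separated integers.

Answer: 10 0 6 7 8 11 3 1 9 5 2 4

Derivation:
After op 1 (out_shuffle): [10 2 5 9 1 3 11 8 7 6 0 4]
After op 2 (out_shuffle): [10 11 2 8 5 7 9 6 1 0 3 4]
After op 3 (out_shuffle): [10 9 11 6 2 1 8 0 5 3 7 4]
After op 4 (out_shuffle): [10 8 9 0 11 5 6 3 2 7 1 4]
After op 5 (out_shuffle): [10 6 8 3 9 2 0 7 11 1 5 4]
After op 6 (out_shuffle): [10 0 6 7 8 11 3 1 9 5 2 4]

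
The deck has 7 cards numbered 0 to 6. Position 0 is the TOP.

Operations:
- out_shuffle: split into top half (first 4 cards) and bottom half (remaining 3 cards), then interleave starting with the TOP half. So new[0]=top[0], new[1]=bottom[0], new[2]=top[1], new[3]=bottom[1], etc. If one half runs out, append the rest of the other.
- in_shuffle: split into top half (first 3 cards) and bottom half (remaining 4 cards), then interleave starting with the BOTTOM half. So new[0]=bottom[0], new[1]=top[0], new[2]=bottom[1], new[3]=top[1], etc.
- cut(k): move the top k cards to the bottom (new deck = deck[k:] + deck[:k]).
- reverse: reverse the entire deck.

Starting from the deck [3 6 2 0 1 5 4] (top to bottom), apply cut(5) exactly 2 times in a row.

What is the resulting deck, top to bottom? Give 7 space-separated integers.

After op 1 (cut(5)): [5 4 3 6 2 0 1]
After op 2 (cut(5)): [0 1 5 4 3 6 2]

Answer: 0 1 5 4 3 6 2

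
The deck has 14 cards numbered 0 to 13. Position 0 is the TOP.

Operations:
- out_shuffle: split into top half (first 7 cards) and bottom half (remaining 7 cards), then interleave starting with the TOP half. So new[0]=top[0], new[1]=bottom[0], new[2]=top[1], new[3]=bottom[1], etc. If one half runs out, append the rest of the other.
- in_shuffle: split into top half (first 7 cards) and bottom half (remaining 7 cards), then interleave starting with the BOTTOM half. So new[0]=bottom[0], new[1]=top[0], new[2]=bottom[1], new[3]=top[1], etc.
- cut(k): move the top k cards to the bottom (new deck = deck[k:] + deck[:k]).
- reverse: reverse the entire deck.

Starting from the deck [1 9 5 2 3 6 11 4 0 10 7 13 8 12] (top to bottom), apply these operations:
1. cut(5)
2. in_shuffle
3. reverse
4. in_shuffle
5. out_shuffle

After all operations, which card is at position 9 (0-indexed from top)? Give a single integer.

After op 1 (cut(5)): [6 11 4 0 10 7 13 8 12 1 9 5 2 3]
After op 2 (in_shuffle): [8 6 12 11 1 4 9 0 5 10 2 7 3 13]
After op 3 (reverse): [13 3 7 2 10 5 0 9 4 1 11 12 6 8]
After op 4 (in_shuffle): [9 13 4 3 1 7 11 2 12 10 6 5 8 0]
After op 5 (out_shuffle): [9 2 13 12 4 10 3 6 1 5 7 8 11 0]
Position 9: card 5.

Answer: 5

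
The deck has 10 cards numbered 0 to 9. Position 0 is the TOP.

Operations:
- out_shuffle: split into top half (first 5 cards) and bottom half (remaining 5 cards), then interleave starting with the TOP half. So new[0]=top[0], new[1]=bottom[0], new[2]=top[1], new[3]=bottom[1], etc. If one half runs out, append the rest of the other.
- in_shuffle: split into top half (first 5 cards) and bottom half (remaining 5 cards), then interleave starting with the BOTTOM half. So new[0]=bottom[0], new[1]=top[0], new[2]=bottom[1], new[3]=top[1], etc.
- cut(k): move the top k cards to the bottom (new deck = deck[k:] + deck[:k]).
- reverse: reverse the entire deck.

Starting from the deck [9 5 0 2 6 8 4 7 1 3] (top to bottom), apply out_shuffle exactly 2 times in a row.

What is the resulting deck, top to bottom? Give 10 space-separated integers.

Answer: 9 7 8 2 5 1 4 6 0 3

Derivation:
After op 1 (out_shuffle): [9 8 5 4 0 7 2 1 6 3]
After op 2 (out_shuffle): [9 7 8 2 5 1 4 6 0 3]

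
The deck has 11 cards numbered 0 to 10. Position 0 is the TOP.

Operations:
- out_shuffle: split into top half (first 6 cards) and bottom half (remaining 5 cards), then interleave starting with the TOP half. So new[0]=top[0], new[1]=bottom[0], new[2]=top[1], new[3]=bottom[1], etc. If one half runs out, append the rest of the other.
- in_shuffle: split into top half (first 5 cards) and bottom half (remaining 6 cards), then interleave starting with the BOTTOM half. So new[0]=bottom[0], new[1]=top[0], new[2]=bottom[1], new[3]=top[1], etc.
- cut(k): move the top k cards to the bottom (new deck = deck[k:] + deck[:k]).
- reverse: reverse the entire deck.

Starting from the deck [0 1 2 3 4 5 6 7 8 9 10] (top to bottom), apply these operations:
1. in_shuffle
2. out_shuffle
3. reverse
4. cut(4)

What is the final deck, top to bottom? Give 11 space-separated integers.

After op 1 (in_shuffle): [5 0 6 1 7 2 8 3 9 4 10]
After op 2 (out_shuffle): [5 8 0 3 6 9 1 4 7 10 2]
After op 3 (reverse): [2 10 7 4 1 9 6 3 0 8 5]
After op 4 (cut(4)): [1 9 6 3 0 8 5 2 10 7 4]

Answer: 1 9 6 3 0 8 5 2 10 7 4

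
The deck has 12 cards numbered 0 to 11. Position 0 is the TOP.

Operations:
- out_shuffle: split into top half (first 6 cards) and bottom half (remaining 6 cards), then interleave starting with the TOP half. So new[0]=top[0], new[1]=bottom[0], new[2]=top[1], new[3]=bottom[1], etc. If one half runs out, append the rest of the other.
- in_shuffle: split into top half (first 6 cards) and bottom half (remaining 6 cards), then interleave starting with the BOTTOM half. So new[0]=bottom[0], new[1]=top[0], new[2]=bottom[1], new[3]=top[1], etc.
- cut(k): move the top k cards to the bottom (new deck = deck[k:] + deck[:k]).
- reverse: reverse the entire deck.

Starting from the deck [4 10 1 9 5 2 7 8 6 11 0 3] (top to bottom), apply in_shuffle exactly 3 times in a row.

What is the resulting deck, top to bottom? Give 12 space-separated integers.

Answer: 5 11 10 7 3 9 6 4 2 0 1 8

Derivation:
After op 1 (in_shuffle): [7 4 8 10 6 1 11 9 0 5 3 2]
After op 2 (in_shuffle): [11 7 9 4 0 8 5 10 3 6 2 1]
After op 3 (in_shuffle): [5 11 10 7 3 9 6 4 2 0 1 8]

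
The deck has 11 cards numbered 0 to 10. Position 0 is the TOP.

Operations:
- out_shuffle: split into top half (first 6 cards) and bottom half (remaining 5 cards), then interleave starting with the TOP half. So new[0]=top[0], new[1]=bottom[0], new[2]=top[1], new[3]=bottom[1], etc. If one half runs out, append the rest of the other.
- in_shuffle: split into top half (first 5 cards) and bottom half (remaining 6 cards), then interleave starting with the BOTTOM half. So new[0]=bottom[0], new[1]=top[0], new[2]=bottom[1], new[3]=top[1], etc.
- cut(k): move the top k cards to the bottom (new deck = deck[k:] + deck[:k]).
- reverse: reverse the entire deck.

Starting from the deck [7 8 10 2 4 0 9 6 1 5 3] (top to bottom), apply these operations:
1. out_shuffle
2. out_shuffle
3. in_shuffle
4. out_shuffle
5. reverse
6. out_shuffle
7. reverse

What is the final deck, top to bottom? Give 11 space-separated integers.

Answer: 0 4 2 10 8 7 3 5 1 6 9

Derivation:
After op 1 (out_shuffle): [7 9 8 6 10 1 2 5 4 3 0]
After op 2 (out_shuffle): [7 2 9 5 8 4 6 3 10 0 1]
After op 3 (in_shuffle): [4 7 6 2 3 9 10 5 0 8 1]
After op 4 (out_shuffle): [4 10 7 5 6 0 2 8 3 1 9]
After op 5 (reverse): [9 1 3 8 2 0 6 5 7 10 4]
After op 6 (out_shuffle): [9 6 1 5 3 7 8 10 2 4 0]
After op 7 (reverse): [0 4 2 10 8 7 3 5 1 6 9]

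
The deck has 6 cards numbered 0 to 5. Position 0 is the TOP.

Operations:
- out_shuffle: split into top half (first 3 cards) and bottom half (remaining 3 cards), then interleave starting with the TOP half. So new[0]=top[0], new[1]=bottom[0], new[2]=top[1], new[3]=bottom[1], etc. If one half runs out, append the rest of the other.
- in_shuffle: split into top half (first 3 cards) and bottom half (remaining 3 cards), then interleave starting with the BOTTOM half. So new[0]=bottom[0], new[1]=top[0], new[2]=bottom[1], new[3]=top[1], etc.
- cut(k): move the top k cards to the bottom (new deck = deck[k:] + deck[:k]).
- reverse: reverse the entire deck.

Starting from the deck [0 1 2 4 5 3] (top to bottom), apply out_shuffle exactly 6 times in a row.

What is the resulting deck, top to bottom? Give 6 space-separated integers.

Answer: 0 5 4 2 1 3

Derivation:
After op 1 (out_shuffle): [0 4 1 5 2 3]
After op 2 (out_shuffle): [0 5 4 2 1 3]
After op 3 (out_shuffle): [0 2 5 1 4 3]
After op 4 (out_shuffle): [0 1 2 4 5 3]
After op 5 (out_shuffle): [0 4 1 5 2 3]
After op 6 (out_shuffle): [0 5 4 2 1 3]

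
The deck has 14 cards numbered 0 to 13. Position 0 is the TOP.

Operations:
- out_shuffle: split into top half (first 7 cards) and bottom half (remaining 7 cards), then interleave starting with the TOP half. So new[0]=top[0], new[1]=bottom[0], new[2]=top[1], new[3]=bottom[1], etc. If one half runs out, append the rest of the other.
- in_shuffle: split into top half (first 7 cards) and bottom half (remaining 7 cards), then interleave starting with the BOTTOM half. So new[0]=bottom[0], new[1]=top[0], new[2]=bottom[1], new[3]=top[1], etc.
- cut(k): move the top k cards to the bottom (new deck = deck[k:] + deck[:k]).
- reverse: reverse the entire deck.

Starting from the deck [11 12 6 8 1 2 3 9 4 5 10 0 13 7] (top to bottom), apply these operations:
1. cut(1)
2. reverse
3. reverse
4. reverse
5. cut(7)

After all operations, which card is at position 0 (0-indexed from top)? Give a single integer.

After op 1 (cut(1)): [12 6 8 1 2 3 9 4 5 10 0 13 7 11]
After op 2 (reverse): [11 7 13 0 10 5 4 9 3 2 1 8 6 12]
After op 3 (reverse): [12 6 8 1 2 3 9 4 5 10 0 13 7 11]
After op 4 (reverse): [11 7 13 0 10 5 4 9 3 2 1 8 6 12]
After op 5 (cut(7)): [9 3 2 1 8 6 12 11 7 13 0 10 5 4]
Position 0: card 9.

Answer: 9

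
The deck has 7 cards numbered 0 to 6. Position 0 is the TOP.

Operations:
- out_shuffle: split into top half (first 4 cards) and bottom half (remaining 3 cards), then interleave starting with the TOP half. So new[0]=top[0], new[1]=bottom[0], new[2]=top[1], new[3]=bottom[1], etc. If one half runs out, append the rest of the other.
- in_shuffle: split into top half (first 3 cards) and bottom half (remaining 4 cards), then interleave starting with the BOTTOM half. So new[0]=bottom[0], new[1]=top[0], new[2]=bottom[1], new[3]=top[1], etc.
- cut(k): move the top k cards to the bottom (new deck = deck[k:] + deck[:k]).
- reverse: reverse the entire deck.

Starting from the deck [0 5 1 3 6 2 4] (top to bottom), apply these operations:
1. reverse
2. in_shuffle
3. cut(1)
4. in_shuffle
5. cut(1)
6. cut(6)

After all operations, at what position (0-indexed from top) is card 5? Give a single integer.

Answer: 0

Derivation:
After op 1 (reverse): [4 2 6 3 1 5 0]
After op 2 (in_shuffle): [3 4 1 2 5 6 0]
After op 3 (cut(1)): [4 1 2 5 6 0 3]
After op 4 (in_shuffle): [5 4 6 1 0 2 3]
After op 5 (cut(1)): [4 6 1 0 2 3 5]
After op 6 (cut(6)): [5 4 6 1 0 2 3]
Card 5 is at position 0.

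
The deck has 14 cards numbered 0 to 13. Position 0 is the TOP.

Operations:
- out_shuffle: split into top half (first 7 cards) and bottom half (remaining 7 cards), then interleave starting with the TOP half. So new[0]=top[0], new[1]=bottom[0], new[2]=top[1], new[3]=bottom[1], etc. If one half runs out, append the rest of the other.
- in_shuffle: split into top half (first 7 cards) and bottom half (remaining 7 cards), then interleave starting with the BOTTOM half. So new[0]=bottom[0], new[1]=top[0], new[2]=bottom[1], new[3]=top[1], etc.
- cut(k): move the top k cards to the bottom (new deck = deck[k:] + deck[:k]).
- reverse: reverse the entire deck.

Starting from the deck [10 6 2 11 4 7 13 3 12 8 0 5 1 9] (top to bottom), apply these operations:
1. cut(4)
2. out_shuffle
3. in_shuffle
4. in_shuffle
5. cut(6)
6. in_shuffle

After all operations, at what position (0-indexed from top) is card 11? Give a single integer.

Answer: 9

Derivation:
After op 1 (cut(4)): [4 7 13 3 12 8 0 5 1 9 10 6 2 11]
After op 2 (out_shuffle): [4 5 7 1 13 9 3 10 12 6 8 2 0 11]
After op 3 (in_shuffle): [10 4 12 5 6 7 8 1 2 13 0 9 11 3]
After op 4 (in_shuffle): [1 10 2 4 13 12 0 5 9 6 11 7 3 8]
After op 5 (cut(6)): [0 5 9 6 11 7 3 8 1 10 2 4 13 12]
After op 6 (in_shuffle): [8 0 1 5 10 9 2 6 4 11 13 7 12 3]
Card 11 is at position 9.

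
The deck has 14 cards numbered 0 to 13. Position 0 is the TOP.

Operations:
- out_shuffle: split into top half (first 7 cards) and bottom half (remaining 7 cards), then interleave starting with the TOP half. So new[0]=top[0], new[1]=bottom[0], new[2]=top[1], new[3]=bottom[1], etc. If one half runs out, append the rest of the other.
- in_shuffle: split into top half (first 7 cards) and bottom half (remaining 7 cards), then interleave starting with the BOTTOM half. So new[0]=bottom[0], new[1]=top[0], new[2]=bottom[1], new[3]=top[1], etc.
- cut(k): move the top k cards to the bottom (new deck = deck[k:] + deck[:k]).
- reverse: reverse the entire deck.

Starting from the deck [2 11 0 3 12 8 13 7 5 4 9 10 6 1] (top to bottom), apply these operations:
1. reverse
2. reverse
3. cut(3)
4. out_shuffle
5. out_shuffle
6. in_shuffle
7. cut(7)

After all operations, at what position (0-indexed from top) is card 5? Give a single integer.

Answer: 7

Derivation:
After op 1 (reverse): [1 6 10 9 4 5 7 13 8 12 3 0 11 2]
After op 2 (reverse): [2 11 0 3 12 8 13 7 5 4 9 10 6 1]
After op 3 (cut(3)): [3 12 8 13 7 5 4 9 10 6 1 2 11 0]
After op 4 (out_shuffle): [3 9 12 10 8 6 13 1 7 2 5 11 4 0]
After op 5 (out_shuffle): [3 1 9 7 12 2 10 5 8 11 6 4 13 0]
After op 6 (in_shuffle): [5 3 8 1 11 9 6 7 4 12 13 2 0 10]
After op 7 (cut(7)): [7 4 12 13 2 0 10 5 3 8 1 11 9 6]
Card 5 is at position 7.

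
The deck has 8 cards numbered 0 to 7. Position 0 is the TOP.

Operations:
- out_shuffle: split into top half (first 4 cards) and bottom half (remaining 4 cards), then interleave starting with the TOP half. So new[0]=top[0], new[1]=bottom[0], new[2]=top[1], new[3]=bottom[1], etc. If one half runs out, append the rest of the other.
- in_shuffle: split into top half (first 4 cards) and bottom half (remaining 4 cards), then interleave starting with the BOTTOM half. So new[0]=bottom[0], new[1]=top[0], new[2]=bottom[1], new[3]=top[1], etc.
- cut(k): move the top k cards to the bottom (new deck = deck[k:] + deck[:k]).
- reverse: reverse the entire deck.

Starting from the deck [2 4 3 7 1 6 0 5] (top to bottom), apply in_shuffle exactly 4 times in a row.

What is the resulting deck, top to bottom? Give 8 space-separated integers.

Answer: 7 5 3 0 4 6 2 1

Derivation:
After op 1 (in_shuffle): [1 2 6 4 0 3 5 7]
After op 2 (in_shuffle): [0 1 3 2 5 6 7 4]
After op 3 (in_shuffle): [5 0 6 1 7 3 4 2]
After op 4 (in_shuffle): [7 5 3 0 4 6 2 1]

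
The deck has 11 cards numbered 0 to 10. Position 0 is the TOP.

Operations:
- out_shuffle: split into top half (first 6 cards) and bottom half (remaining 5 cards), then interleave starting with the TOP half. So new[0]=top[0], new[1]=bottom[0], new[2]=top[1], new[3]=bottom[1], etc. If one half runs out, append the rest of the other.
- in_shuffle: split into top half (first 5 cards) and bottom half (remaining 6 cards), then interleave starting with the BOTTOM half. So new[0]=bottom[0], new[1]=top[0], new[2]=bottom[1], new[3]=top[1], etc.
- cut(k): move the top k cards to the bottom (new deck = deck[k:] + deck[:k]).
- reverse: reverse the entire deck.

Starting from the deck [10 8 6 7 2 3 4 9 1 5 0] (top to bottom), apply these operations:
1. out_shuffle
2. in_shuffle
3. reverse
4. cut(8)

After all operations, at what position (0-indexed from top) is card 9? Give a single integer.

Answer: 6

Derivation:
After op 1 (out_shuffle): [10 4 8 9 6 1 7 5 2 0 3]
After op 2 (in_shuffle): [1 10 7 4 5 8 2 9 0 6 3]
After op 3 (reverse): [3 6 0 9 2 8 5 4 7 10 1]
After op 4 (cut(8)): [7 10 1 3 6 0 9 2 8 5 4]
Card 9 is at position 6.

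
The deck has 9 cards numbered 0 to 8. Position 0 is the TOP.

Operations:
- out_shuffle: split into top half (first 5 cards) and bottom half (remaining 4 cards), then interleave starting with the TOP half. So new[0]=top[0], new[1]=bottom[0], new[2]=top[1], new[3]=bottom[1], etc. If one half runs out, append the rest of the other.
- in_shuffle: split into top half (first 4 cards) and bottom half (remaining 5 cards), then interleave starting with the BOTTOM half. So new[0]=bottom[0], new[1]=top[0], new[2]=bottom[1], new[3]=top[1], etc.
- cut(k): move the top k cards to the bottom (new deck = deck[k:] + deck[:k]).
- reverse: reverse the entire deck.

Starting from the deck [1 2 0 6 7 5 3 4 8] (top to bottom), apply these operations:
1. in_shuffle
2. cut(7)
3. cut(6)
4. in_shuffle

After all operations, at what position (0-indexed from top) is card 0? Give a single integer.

After op 1 (in_shuffle): [7 1 5 2 3 0 4 6 8]
After op 2 (cut(7)): [6 8 7 1 5 2 3 0 4]
After op 3 (cut(6)): [3 0 4 6 8 7 1 5 2]
After op 4 (in_shuffle): [8 3 7 0 1 4 5 6 2]
Card 0 is at position 3.

Answer: 3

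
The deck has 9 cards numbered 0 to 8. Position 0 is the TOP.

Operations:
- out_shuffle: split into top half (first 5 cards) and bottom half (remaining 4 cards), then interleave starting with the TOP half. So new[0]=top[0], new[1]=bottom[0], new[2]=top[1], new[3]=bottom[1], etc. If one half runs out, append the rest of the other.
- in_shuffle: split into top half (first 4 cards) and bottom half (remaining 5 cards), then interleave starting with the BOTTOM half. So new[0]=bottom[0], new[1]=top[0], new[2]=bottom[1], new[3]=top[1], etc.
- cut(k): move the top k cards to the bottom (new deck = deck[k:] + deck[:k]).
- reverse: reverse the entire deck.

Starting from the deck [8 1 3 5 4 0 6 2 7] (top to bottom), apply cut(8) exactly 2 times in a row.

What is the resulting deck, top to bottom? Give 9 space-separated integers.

After op 1 (cut(8)): [7 8 1 3 5 4 0 6 2]
After op 2 (cut(8)): [2 7 8 1 3 5 4 0 6]

Answer: 2 7 8 1 3 5 4 0 6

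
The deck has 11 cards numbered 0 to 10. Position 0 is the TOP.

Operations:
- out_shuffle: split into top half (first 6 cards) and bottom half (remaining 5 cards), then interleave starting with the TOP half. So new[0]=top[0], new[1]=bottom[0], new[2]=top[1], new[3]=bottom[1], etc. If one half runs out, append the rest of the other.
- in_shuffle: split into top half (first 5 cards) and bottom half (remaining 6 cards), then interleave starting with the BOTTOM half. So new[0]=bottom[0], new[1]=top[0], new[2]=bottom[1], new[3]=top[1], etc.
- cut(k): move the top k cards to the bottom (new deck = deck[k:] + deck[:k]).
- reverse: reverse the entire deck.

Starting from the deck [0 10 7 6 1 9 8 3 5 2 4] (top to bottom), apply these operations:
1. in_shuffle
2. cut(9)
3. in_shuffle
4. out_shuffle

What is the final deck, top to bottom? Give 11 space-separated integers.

After op 1 (in_shuffle): [9 0 8 10 3 7 5 6 2 1 4]
After op 2 (cut(9)): [1 4 9 0 8 10 3 7 5 6 2]
After op 3 (in_shuffle): [10 1 3 4 7 9 5 0 6 8 2]
After op 4 (out_shuffle): [10 5 1 0 3 6 4 8 7 2 9]

Answer: 10 5 1 0 3 6 4 8 7 2 9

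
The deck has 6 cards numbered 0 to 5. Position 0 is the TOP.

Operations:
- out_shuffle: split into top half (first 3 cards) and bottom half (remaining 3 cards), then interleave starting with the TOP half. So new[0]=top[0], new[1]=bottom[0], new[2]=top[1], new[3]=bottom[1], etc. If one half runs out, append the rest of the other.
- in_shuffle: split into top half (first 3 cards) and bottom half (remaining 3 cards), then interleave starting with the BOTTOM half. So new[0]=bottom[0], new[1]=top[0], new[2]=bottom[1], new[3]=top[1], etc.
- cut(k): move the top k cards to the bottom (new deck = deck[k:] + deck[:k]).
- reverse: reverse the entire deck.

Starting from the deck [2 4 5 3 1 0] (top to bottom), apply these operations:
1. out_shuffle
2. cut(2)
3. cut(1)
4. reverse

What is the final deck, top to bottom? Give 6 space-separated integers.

After op 1 (out_shuffle): [2 3 4 1 5 0]
After op 2 (cut(2)): [4 1 5 0 2 3]
After op 3 (cut(1)): [1 5 0 2 3 4]
After op 4 (reverse): [4 3 2 0 5 1]

Answer: 4 3 2 0 5 1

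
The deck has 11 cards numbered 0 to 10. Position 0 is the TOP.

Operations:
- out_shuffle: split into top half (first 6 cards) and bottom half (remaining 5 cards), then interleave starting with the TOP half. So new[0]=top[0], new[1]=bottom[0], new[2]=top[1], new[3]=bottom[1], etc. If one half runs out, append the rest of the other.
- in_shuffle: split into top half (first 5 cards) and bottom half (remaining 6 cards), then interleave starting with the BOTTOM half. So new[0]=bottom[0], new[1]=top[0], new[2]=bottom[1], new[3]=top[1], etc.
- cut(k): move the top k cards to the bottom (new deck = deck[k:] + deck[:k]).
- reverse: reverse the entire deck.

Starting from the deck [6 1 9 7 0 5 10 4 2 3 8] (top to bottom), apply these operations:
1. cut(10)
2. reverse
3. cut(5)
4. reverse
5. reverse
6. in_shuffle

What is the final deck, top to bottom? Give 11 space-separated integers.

Answer: 8 0 3 7 2 9 4 1 10 6 5

Derivation:
After op 1 (cut(10)): [8 6 1 9 7 0 5 10 4 2 3]
After op 2 (reverse): [3 2 4 10 5 0 7 9 1 6 8]
After op 3 (cut(5)): [0 7 9 1 6 8 3 2 4 10 5]
After op 4 (reverse): [5 10 4 2 3 8 6 1 9 7 0]
After op 5 (reverse): [0 7 9 1 6 8 3 2 4 10 5]
After op 6 (in_shuffle): [8 0 3 7 2 9 4 1 10 6 5]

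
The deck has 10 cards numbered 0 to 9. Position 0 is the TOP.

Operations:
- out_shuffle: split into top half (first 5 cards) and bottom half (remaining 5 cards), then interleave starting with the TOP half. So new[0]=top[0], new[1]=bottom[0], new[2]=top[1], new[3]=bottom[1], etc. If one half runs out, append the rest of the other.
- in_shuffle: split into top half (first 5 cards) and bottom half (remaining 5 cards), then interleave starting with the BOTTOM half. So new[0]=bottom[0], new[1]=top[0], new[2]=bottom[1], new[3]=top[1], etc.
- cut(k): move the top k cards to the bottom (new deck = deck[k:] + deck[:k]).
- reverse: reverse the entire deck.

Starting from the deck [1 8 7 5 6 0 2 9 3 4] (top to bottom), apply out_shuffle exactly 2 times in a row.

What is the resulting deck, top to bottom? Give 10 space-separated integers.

Answer: 1 9 0 5 8 3 2 6 7 4

Derivation:
After op 1 (out_shuffle): [1 0 8 2 7 9 5 3 6 4]
After op 2 (out_shuffle): [1 9 0 5 8 3 2 6 7 4]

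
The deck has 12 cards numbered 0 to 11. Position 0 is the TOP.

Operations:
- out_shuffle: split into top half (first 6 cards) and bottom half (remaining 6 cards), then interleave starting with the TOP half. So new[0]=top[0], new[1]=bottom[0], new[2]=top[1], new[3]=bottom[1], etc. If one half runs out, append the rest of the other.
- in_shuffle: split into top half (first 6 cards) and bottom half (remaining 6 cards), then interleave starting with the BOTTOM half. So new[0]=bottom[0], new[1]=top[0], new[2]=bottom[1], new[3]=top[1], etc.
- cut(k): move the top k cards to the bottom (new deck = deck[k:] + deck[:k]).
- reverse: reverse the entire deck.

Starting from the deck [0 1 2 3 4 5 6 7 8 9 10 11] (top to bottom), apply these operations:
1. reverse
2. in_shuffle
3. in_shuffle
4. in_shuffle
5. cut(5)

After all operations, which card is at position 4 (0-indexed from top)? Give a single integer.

After op 1 (reverse): [11 10 9 8 7 6 5 4 3 2 1 0]
After op 2 (in_shuffle): [5 11 4 10 3 9 2 8 1 7 0 6]
After op 3 (in_shuffle): [2 5 8 11 1 4 7 10 0 3 6 9]
After op 4 (in_shuffle): [7 2 10 5 0 8 3 11 6 1 9 4]
After op 5 (cut(5)): [8 3 11 6 1 9 4 7 2 10 5 0]
Position 4: card 1.

Answer: 1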